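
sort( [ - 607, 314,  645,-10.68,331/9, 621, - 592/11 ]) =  [ - 607,- 592/11,-10.68,  331/9, 314, 621, 645] 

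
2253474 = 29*77706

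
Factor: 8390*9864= 2^4*3^2*5^1*137^1*839^1 = 82758960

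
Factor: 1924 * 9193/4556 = 13^1 * 17^(-1) * 29^1*37^1 * 67^(  -  1 )* 317^1= 4421833/1139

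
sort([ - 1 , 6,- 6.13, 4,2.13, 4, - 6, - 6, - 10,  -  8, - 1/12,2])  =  [ - 10,-8, - 6.13 , - 6, - 6,-1,-1/12, 2, 2.13,4,4,6] 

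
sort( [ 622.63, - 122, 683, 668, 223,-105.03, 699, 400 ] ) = [ - 122, - 105.03,223, 400, 622.63, 668,683, 699]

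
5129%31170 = 5129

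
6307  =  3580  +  2727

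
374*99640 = 37265360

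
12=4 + 8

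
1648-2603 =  - 955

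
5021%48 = 29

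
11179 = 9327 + 1852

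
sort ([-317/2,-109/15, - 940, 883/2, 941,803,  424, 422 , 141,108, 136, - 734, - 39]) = [-940 , - 734,  -  317/2, - 39, - 109/15,108,136, 141, 422,424,883/2 , 803,941]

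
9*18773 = 168957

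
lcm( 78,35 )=2730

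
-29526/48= - 4921/8 = - 615.12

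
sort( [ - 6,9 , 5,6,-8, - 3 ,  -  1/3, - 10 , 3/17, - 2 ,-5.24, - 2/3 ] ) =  [  -  10,-8, - 6, - 5.24 , - 3,  -  2, - 2/3, - 1/3, 3/17, 5 , 6,9 ] 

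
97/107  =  97/107 = 0.91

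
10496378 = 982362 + 9514016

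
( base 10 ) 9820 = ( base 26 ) EDI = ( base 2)10011001011100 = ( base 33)90J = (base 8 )23134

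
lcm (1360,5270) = 42160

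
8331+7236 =15567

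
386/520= 193/260 = 0.74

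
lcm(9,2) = 18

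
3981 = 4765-784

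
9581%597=29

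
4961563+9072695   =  14034258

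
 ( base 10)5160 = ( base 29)63R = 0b1010000101000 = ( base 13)246c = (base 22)aec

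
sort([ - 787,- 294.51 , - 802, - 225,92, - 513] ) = [-802,-787 , - 513, - 294.51, -225, 92 ]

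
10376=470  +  9906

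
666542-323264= 343278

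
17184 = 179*96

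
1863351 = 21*88731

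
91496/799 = 114 + 410/799 = 114.51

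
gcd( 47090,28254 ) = 9418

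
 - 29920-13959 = -43879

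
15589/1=15589  =  15589.00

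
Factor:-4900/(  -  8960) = 2^( - 6) * 5^1 * 7^1= 35/64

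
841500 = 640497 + 201003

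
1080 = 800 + 280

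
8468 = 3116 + 5352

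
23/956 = 23/956 =0.02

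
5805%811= 128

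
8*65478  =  523824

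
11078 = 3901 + 7177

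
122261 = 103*1187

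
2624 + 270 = 2894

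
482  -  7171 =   -  6689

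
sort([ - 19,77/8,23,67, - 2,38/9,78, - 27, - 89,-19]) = [ - 89, - 27,-19, - 19, - 2, 38/9, 77/8,  23, 67,78 ]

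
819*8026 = 6573294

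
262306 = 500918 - 238612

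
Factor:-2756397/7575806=  -  2^(  -  1) * 3^1 * 7^1*17^1*1103^1*541129^(- 1)= -393771/1082258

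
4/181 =4/181 = 0.02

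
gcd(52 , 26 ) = 26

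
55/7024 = 55/7024 =0.01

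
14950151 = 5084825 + 9865326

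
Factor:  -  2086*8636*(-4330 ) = 2^4  *  5^1*7^1*17^1*127^1*149^1*433^1 = 78003633680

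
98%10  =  8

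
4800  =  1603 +3197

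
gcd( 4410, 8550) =90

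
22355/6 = 3725+5/6 =3725.83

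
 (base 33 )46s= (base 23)8f5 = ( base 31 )4NP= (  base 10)4582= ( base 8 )10746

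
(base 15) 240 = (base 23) M4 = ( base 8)776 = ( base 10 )510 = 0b111111110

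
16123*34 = 548182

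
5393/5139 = 5393/5139 = 1.05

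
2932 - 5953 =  - 3021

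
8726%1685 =301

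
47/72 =47/72 = 0.65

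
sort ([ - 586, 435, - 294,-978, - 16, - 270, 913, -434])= [ - 978, - 586, -434,-294 ,  -  270 , - 16,435, 913]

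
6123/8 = 765+3/8 = 765.38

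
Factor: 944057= 463^1*2039^1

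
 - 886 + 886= 0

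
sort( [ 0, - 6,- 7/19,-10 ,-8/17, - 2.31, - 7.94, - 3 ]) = [ - 10, - 7.94,-6 , - 3,-2.31, - 8/17, - 7/19,0 ] 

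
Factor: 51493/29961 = 3^( - 2 ) * 13^1*17^1*233^1*3329^( - 1)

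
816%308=200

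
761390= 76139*10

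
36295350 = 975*37226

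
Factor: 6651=3^2*739^1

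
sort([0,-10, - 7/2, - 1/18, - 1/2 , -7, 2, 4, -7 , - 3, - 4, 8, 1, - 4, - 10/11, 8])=[ - 10,-7,- 7, - 4 , - 4, - 7/2, - 3, - 10/11,-1/2, - 1/18, 0, 1,2, 4 , 8, 8 ] 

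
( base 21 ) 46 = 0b1011010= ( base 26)3C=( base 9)110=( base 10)90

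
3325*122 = 405650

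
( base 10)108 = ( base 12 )90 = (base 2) 1101100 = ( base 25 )48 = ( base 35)33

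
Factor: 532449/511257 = 3^1 * 67^1*193^( - 1) = 201/193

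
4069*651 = 2648919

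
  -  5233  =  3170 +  - 8403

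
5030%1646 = 92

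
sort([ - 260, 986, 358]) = [-260, 358, 986 ] 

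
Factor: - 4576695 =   -  3^1*5^1  *305113^1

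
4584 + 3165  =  7749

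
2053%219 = 82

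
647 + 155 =802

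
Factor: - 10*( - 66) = 2^2*3^1*5^1 * 11^1  =  660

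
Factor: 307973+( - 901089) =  - 2^2*148279^1=- 593116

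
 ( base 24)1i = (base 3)1120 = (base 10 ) 42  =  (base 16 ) 2A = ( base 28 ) 1E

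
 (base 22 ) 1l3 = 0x3b5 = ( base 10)949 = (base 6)4221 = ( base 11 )793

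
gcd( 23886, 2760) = 6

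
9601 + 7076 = 16677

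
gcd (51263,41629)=1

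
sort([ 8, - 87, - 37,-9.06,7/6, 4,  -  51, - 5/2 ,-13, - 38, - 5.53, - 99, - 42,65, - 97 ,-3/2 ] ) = [  -  99,-97, - 87,-51, - 42, - 38 , - 37,- 13,-9.06, - 5.53,-5/2, - 3/2 , 7/6,4,8,65 ]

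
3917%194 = 37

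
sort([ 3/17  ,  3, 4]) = [3/17,  3,4]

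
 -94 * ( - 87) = 8178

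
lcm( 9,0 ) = 0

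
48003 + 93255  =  141258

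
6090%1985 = 135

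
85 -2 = 83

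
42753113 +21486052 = 64239165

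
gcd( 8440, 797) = 1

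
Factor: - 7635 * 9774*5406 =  - 403419992940  =  -  2^2 * 3^5*5^1 *17^1*53^1*181^1*509^1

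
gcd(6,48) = 6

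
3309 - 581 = 2728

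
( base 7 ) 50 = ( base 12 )2b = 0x23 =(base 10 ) 35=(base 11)32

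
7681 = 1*7681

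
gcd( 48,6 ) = 6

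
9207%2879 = 570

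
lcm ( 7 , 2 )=14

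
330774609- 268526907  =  62247702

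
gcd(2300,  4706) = 2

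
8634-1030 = 7604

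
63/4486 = 63/4486 = 0.01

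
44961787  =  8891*5057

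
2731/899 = 3+34/899 = 3.04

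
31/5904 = 31/5904 = 0.01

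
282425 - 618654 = -336229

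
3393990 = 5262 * 645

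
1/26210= 1/26210 = 0.00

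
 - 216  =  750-966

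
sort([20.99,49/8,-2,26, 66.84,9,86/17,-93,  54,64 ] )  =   [- 93,  -  2,86/17,49/8,9,20.99, 26,54,64,66.84 ] 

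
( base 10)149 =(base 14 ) A9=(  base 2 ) 10010101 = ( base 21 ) 72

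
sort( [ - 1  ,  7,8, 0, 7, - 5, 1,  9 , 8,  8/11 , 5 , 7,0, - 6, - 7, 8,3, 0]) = [- 7 ,- 6 , - 5, - 1,0,0, 0, 8/11  ,  1, 3,  5, 7,7,  7,8, 8,8,  9]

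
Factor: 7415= 5^1 * 1483^1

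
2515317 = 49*51333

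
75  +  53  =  128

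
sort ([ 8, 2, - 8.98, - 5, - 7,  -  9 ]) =[ - 9, - 8.98, -7,-5,  2,8] 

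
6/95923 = 6/95923 = 0.00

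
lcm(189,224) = 6048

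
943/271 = 3 + 130/271= 3.48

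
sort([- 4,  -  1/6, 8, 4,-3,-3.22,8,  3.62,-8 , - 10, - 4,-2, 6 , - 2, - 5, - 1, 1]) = [ -10  ,-8,-5, - 4 , - 4, -3.22,-3, - 2, - 2 ,-1 , - 1/6, 1,3.62 , 4, 6, 8, 8 ] 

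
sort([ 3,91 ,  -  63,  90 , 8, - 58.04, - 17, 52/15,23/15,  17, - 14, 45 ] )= [-63, - 58.04,-17  , - 14, 23/15, 3 , 52/15,8,17,45,90, 91]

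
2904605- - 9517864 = 12422469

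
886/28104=443/14052=0.03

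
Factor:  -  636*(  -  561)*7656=2^5*3^3*11^2 * 17^1*29^1*53^1 = 2731630176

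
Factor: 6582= 2^1*3^1*1097^1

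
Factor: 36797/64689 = 3^( - 1 )*31^1*1187^1*21563^( - 1)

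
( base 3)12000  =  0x87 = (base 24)5F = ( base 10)135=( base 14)99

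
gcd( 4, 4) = 4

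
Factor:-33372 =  - 2^2*3^4*103^1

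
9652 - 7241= 2411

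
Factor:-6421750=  - 2^1* 5^3 * 17^1*1511^1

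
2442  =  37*66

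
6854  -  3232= 3622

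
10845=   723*15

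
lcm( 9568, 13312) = 306176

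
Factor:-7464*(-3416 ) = 2^6*3^1 * 7^1*61^1*311^1 = 25497024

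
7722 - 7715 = 7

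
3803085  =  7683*495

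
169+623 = 792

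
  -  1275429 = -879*1451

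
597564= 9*66396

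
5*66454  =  332270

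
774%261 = 252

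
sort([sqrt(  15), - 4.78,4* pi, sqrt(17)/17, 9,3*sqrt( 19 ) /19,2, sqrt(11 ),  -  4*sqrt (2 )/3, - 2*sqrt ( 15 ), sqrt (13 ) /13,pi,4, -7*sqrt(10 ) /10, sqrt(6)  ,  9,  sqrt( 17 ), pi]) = [ - 2 *sqrt(15) , - 4.78, - 7*sqrt(10)/10, - 4*sqrt( 2 ) /3,  sqrt(17 ) /17,sqrt(13)/13,3*sqrt (19)/19, 2, sqrt(6 ),pi, pi,sqrt(11 ),sqrt( 15 ), 4,sqrt( 17 ), 9,  9,4 * pi]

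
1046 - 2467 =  - 1421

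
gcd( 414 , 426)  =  6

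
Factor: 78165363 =3^1*26055121^1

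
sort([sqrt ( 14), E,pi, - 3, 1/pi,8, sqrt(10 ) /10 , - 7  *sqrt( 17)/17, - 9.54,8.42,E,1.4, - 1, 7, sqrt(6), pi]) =[ - 9.54 , - 3, -7*sqrt ( 17)/17,-1, sqrt(10)/10, 1/pi, 1.4 , sqrt(6),E,E,  pi,pi, sqrt( 14), 7, 8,8.42 ] 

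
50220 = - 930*( -54) 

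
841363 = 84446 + 756917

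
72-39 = 33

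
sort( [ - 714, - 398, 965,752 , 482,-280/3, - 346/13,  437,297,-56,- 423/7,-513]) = [  -  714,-513, - 398,-280/3, - 423/7 ,-56, - 346/13,297,437 , 482, 752,965 ] 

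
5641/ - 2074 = -3 + 581/2074 = - 2.72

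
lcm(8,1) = 8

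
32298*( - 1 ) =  - 32298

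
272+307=579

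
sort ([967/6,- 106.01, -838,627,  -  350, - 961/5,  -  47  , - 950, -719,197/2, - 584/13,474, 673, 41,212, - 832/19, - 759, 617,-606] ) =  [-950, - 838,- 759,-719,  -  606, - 350, - 961/5, - 106.01, - 47,  -  584/13, - 832/19,41, 197/2,967/6,212,474 , 617,627, 673 ] 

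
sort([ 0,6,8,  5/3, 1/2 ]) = [ 0,1/2,  5/3,6, 8]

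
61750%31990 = 29760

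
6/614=3/307  =  0.01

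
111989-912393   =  -800404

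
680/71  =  9 + 41/71 =9.58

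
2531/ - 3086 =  - 1 + 555/3086 = - 0.82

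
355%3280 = 355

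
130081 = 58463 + 71618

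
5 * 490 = 2450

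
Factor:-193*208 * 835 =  - 33520240 = -2^4*5^1*13^1 *167^1*193^1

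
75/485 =15/97= 0.15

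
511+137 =648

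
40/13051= 40/13051 = 0.00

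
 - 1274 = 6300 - 7574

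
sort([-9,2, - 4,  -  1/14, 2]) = [ - 9, - 4, -1/14,2,2 ] 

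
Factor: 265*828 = 2^2*3^2 * 5^1 * 23^1*53^1 = 219420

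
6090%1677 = 1059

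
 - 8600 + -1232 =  - 9832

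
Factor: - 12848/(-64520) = 2^1*5^(  -  1 ) * 11^1*73^1*1613^( - 1) = 1606/8065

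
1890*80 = 151200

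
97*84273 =8174481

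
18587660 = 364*51065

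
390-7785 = -7395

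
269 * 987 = 265503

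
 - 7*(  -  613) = 4291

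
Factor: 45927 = 3^8*7^1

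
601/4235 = 601/4235 = 0.14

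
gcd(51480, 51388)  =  4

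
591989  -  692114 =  - 100125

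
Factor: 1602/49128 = 3/92=2^( - 2 ) * 3^1*23^( - 1)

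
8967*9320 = 83572440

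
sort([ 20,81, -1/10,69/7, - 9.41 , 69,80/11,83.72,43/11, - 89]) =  [ - 89 , - 9.41, - 1/10,43/11,80/11,69/7 , 20,69,81,83.72]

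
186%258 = 186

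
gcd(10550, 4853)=211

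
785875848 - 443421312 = 342454536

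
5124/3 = 1708 = 1708.00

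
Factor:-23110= - 2^1 * 5^1* 2311^1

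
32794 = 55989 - 23195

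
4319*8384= 36210496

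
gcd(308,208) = 4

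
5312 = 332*16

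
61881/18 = 3437 + 5/6 = 3437.83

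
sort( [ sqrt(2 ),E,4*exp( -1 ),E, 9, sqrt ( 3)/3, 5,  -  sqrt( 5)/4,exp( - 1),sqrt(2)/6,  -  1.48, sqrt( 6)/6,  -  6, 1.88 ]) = [ - 6, - 1.48, - sqrt( 5 )/4,sqrt(2)/6, exp ( - 1 ), sqrt( 6)/6,sqrt(3 ) /3, sqrt(2), 4*exp( - 1 ), 1.88, E,  E,5 , 9]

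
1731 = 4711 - 2980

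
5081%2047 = 987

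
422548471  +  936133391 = 1358681862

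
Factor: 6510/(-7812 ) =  - 2^(-1 ) * 3^( - 1 ) *5^1 = - 5/6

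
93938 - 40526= 53412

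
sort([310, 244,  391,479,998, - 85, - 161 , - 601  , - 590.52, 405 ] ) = [ - 601, - 590.52, - 161, - 85,244,310,391, 405,479,998 ]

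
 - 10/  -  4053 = 10/4053 = 0.00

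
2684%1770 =914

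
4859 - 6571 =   -  1712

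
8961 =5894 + 3067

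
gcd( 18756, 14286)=6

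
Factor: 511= 7^1 * 73^1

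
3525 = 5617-2092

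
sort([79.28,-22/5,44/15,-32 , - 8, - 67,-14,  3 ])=[ - 67, - 32,  -  14, - 8 , - 22/5,44/15,3, 79.28]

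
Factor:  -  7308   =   - 2^2*3^2 * 7^1 * 29^1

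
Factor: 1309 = 7^1*11^1*17^1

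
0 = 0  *546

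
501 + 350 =851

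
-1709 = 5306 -7015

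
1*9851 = 9851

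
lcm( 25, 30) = 150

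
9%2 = 1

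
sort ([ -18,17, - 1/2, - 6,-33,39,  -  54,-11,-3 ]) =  [-54, - 33, - 18,-11, - 6, - 3, - 1/2,17,  39]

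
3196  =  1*3196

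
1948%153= 112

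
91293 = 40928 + 50365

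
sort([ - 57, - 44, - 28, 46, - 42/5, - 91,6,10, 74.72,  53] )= [ - 91, - 57, - 44,-28, - 42/5 , 6, 10,  46, 53, 74.72 ]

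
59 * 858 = 50622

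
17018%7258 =2502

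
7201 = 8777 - 1576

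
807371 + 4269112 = 5076483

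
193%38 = 3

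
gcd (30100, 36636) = 172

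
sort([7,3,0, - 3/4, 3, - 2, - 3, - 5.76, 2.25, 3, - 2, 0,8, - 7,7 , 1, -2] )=[ - 7,-5.76, - 3, - 2 , - 2, - 2,  -  3/4,  0,0, 1,2.25,3,3, 3,7,7,  8 ] 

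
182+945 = 1127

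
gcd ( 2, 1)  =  1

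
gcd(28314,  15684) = 6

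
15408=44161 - 28753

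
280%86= 22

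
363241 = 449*809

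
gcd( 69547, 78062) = 1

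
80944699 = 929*87131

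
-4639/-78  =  4639/78 = 59.47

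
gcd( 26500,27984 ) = 212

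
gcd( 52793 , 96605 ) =1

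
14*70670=989380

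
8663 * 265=2295695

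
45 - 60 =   -  15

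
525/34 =15 + 15/34 =15.44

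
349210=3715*94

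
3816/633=1272/211 = 6.03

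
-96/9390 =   -  1 + 1549/1565 = - 0.01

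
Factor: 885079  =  13^1*103^1* 661^1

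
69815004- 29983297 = 39831707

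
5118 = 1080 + 4038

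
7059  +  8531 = 15590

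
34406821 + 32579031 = 66985852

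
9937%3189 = 370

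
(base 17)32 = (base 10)53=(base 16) 35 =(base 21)2B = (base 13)41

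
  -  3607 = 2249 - 5856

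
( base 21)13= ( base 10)24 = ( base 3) 220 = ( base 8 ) 30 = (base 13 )1B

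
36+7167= 7203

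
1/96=1/96 = 0.01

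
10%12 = 10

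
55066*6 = 330396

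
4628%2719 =1909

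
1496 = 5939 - 4443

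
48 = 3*16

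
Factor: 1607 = 1607^1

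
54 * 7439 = 401706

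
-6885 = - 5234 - 1651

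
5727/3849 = 1909/1283 = 1.49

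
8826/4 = 4413/2 = 2206.50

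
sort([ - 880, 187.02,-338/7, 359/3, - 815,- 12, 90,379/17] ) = [ - 880, - 815, - 338/7, -12, 379/17, 90, 359/3, 187.02 ]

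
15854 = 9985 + 5869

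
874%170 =24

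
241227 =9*26803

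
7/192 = 7/192 = 0.04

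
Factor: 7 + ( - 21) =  -14 = -2^1 * 7^1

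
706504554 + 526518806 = 1233023360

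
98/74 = 49/37 = 1.32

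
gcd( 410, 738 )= 82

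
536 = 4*134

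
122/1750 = 61/875 = 0.07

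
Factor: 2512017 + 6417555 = 2^2*3^1* 757^1*983^1 = 8929572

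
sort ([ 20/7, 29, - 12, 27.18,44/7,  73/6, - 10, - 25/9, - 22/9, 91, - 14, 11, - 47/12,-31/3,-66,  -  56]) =[-66, - 56, - 14, -12, - 31/3,-10, - 47/12,-25/9,-22/9, 20/7, 44/7,11, 73/6, 27.18 , 29,91]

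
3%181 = 3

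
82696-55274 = 27422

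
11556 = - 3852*(-3 )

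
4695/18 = 260+ 5/6 = 260.83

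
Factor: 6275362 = 2^1  *3137681^1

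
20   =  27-7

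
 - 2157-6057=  - 8214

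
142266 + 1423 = 143689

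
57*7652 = 436164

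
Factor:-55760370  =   - 2^1 * 3^1*5^1*137^1*13567^1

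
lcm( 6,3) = 6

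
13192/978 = 13 + 239/489 = 13.49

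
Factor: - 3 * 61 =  - 3^1*61^1= - 183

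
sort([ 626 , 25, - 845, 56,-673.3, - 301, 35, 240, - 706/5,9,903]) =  [ - 845, - 673.3, - 301, - 706/5,9,25,35 , 56,240, 626,  903 ] 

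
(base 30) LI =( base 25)10N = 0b1010001000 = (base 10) 648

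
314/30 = 157/15 = 10.47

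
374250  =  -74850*( - 5 ) 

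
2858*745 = 2129210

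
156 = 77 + 79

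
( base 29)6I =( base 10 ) 192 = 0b11000000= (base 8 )300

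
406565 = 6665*61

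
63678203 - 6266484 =57411719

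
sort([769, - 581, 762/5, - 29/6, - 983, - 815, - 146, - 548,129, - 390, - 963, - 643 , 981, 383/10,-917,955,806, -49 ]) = [ - 983, - 963, - 917, - 815, - 643,- 581, - 548, - 390,- 146,-49, - 29/6, 383/10, 129,762/5, 769,806, 955, 981] 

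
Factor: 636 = 2^2*3^1*53^1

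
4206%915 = 546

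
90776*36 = 3267936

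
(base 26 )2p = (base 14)57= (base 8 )115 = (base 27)2N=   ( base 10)77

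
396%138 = 120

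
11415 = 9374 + 2041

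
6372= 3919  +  2453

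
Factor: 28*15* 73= 2^2*3^1 * 5^1*7^1*73^1= 30660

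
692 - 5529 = - 4837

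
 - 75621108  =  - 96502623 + 20881515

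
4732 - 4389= 343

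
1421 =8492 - 7071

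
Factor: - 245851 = - 245851^1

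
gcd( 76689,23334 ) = 3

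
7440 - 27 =7413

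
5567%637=471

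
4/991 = 4/991 = 0.00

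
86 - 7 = 79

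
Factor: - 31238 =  - 2^1*15619^1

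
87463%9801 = 9055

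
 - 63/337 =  - 1+274/337 = - 0.19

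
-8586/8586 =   -  1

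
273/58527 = 13/2787 = 0.00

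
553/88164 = 7/1116 = 0.01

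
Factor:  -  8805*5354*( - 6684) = 315096927480 = 2^3*3^2*5^1*557^1*587^1* 2677^1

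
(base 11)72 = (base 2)1001111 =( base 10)79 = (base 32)2F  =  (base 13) 61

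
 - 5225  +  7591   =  2366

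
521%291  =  230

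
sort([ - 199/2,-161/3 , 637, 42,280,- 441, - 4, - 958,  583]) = [ - 958, - 441, - 199/2, - 161/3,  -  4,42 , 280,583,637] 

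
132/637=132/637 =0.21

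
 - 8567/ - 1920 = 8567/1920= 4.46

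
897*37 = 33189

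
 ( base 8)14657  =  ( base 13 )2CBA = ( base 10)6575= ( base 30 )795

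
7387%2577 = 2233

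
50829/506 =50829/506 = 100.45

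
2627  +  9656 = 12283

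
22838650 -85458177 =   -  62619527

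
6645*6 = 39870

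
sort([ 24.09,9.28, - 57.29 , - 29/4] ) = [ - 57.29, - 29/4 , 9.28, 24.09]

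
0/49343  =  0= 0.00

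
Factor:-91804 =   -  2^2*59^1*389^1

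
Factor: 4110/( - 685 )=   -  2^1*3^1 = - 6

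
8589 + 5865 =14454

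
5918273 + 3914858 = 9833131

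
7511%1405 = 486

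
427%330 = 97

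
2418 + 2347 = 4765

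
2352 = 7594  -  5242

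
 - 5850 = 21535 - 27385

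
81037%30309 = 20419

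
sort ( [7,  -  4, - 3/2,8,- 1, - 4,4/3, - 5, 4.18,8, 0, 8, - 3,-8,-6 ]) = [- 8, - 6,-5,-4, - 4, - 3, - 3/2, - 1, 0, 4/3,  4.18,7, 8,8, 8]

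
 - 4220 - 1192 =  - 5412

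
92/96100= 23/24025 = 0.00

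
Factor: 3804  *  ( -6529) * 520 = - 12914884320 = -  2^5 * 3^1 * 5^1 * 13^1*317^1 * 6529^1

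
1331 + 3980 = 5311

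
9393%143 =98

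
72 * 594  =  42768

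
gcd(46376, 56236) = 68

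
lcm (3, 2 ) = 6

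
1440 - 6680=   -5240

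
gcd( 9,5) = 1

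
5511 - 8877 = -3366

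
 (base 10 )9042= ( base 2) 10001101010010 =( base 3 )110101220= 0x2352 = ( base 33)8A0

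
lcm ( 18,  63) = 126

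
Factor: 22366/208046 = 17^( - 1)*29^( - 1)*53^1 = 53/493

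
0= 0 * 133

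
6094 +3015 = 9109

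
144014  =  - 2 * ( - 72007 ) 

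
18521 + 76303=94824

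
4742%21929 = 4742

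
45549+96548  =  142097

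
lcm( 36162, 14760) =723240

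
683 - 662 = 21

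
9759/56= 9759/56  =  174.27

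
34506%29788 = 4718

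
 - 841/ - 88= 841/88 = 9.56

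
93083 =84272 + 8811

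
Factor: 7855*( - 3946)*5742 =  -177978055860 = -2^2*3^2*5^1 *11^1*29^1*1571^1*1973^1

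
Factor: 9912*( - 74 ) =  -2^4*3^1*7^1 * 37^1*59^1 = - 733488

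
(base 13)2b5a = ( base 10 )6328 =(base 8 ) 14270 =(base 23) bm3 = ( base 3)22200101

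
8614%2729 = 427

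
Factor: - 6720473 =- 6720473^1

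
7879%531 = 445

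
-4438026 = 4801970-9239996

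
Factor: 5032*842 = 4236944  =  2^4 * 17^1*37^1*421^1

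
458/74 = 229/37=6.19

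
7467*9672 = 72220824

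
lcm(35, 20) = 140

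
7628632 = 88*86689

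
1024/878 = 1 + 73/439  =  1.17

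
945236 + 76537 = 1021773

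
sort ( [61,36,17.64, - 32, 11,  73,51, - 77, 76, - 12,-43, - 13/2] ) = [ - 77, - 43, - 32 , - 12,-13/2,11, 17.64,  36 , 51,61,73,76]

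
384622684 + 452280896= 836903580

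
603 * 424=255672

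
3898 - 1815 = 2083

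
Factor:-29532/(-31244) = 3^1*23^1*73^(-1)  =  69/73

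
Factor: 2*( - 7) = -14 =- 2^1 * 7^1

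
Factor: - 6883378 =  - 2^1*3441689^1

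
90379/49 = 1844 + 23/49 = 1844.47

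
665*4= 2660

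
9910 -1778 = 8132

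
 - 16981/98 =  - 174+71/98 = - 173.28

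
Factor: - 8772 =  - 2^2 * 3^1* 17^1*43^1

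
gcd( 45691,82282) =1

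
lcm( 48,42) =336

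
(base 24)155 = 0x2BD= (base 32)lt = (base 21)1C8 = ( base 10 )701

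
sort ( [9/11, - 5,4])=[ - 5,  9/11,4] 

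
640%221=198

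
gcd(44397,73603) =1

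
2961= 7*423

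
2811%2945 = 2811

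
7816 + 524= 8340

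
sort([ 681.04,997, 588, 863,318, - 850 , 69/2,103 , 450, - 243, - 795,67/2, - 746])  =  [ - 850, - 795, - 746,  -  243, 67/2,69/2, 103,318, 450, 588, 681.04, 863,997 ] 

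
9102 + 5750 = 14852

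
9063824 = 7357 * 1232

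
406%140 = 126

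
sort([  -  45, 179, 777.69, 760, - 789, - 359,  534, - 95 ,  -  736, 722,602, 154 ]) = [-789,  -  736, - 359, - 95, - 45, 154, 179 , 534, 602 , 722,  760, 777.69 ] 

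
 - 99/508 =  -99/508  =  - 0.19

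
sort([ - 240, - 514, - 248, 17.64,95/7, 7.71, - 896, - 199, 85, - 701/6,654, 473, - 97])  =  [ - 896, - 514,-248 , - 240,-199, - 701/6,- 97, 7.71, 95/7,17.64,85, 473,654]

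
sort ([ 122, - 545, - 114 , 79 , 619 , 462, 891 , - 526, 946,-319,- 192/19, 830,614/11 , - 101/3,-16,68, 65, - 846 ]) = [ - 846 , - 545,  -  526, - 319, - 114, - 101/3, - 16,- 192/19, 614/11 , 65, 68,  79,122,462, 619, 830, 891,  946]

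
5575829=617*9037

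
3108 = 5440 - 2332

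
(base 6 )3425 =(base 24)19H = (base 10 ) 809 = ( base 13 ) 4A3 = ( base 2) 1100101001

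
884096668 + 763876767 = 1647973435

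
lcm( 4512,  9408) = 442176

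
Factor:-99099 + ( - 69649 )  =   - 168748 = - 2^2 * 42187^1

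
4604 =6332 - 1728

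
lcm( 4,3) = 12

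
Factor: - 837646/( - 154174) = 853/157 = 157^(-1) * 853^1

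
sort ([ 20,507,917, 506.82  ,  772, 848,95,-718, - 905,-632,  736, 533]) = [ - 905, - 718, - 632, 20, 95, 506.82, 507, 533, 736,772, 848, 917 ]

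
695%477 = 218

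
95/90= 1 + 1/18 = 1.06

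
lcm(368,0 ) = 0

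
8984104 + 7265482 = 16249586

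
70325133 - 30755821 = 39569312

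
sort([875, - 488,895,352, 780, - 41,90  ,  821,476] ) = [ - 488, - 41,90, 352,476  ,  780,821,875, 895 ]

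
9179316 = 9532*963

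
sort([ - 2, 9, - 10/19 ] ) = [ - 2,-10/19,9] 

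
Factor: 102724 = 2^2*61^1*421^1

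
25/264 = 25/264=   0.09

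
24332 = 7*3476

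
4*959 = 3836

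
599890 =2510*239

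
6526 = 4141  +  2385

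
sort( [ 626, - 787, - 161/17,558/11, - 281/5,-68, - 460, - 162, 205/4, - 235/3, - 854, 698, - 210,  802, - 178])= [ - 854,-787, -460,-210, - 178, - 162, - 235/3, - 68, - 281/5, - 161/17,558/11, 205/4, 626,698, 802] 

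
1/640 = 1/640 = 0.00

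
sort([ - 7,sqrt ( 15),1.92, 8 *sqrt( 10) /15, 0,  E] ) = [-7, 0 , 8*sqrt( 10) /15 , 1.92,E,  sqrt( 15)]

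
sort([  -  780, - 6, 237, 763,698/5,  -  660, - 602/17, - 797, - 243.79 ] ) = [ -797, - 780, - 660, - 243.79, - 602/17,-6, 698/5, 237,  763]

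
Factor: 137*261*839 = 30000123 = 3^2*29^1*137^1*839^1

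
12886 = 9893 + 2993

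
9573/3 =3191 = 3191.00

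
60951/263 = 231 + 198/263 =231.75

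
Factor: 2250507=3^1*7^1*31^1*3457^1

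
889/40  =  889/40 = 22.23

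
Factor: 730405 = 5^1*13^1*17^1*661^1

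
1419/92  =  1419/92 = 15.42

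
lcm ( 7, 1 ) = 7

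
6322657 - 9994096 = -3671439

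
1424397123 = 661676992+762720131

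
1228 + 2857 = 4085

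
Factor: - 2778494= - 2^1*283^1 *4909^1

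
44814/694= 64+199/347 = 64.57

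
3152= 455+2697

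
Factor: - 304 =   -  2^4*19^1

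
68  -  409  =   -341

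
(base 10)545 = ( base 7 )1406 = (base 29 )in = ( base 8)1041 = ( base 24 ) mh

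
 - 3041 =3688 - 6729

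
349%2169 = 349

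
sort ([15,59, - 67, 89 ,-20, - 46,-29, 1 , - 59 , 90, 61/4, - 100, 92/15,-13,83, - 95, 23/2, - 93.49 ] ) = [-100,-95, - 93.49, - 67,-59,-46,-29, - 20 ,-13, 1,  92/15, 23/2, 15 , 61/4,59, 83,  89,90 ] 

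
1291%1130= 161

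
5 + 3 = 8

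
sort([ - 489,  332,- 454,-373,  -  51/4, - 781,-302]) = [ - 781, - 489, - 454, - 373, -302 , - 51/4,332 ] 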